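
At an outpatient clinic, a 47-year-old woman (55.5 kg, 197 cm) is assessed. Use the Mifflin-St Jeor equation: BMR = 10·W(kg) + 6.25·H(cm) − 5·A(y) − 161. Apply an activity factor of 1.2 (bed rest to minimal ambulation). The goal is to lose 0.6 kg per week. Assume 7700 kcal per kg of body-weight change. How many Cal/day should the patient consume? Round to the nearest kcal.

1008 Cal/day

Mifflin-St Jeor (female): BMR = 10(55.5) + 6.25(197) − 5(47) − 161 = 555 + 1231.25 − 235 − 161 = 1390.25 kcal/day.
TEE = 1390.25 × 1.2 = 1668.3 kcal/day.
Required daily deficit = 0.6 × 7700 ÷ 7 = 660 kcal/day.
Target intake = 1668.3 − 660 = 1008.3 kcal/day.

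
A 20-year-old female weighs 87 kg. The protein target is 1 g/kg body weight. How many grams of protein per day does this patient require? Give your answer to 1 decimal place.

87.0 g/day

Protein = 1 g/kg × 87 kg = 87 g/day.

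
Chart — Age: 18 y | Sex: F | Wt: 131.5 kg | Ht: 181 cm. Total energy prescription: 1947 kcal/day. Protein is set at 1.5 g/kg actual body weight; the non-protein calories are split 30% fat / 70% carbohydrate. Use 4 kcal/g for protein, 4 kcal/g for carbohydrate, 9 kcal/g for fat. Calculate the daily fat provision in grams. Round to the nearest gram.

39 g/day

Protein = 1.5 × 131.5 = 197.25 g → 197.25 × 4 = 789 kcal.
Non-protein calories = 1947 − 789 = 1158 kcal.
Fat: 30% × 1158 = 347.4 kcal; carbohydrate: 810.6 kcal.
Fat: 347.4 kcal ÷ 9 kcal/g = 38.6 g.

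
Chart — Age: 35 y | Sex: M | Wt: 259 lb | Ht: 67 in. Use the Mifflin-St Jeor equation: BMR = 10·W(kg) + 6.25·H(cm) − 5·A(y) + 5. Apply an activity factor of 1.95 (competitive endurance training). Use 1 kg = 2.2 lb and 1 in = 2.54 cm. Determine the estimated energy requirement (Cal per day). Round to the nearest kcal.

4038 Cal per day

Convert to metric: weight = 259 ÷ 2.2 = 117.7273 kg; height = 67 × 2.54 = 170.18 cm.
Mifflin-St Jeor (male): BMR = 10(117.7273) + 6.25(170.18) − 5(35) + 5 = 1177.2727 + 1063.625 − 175 + 5 = 2070.8977 kcal/day.
TEE = BMR × activity factor = 2070.8977 × 1.95 = 4038.2506 kcal/day.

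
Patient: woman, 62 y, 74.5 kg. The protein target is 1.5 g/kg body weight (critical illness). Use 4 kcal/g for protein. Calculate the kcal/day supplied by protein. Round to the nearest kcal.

447 kcal/day

Protein = 1.5 g/kg × 74.5 kg = 111.75 g/day.
Protein energy = 111.75 g × 4 kcal/g = 447 kcal/day.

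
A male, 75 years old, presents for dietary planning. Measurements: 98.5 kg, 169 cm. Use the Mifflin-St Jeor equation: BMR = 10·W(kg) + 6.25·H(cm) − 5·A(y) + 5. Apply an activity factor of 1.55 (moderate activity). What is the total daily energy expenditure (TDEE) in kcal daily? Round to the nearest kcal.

Mifflin-St Jeor (male): BMR = 10(98.5) + 6.25(169) − 5(75) + 5 = 985 + 1056.25 − 375 + 5 = 1671.25 kcal/day.
TEE = BMR × activity factor = 1671.25 × 1.55 = 2590.4375 kcal/day.

2590 kcal daily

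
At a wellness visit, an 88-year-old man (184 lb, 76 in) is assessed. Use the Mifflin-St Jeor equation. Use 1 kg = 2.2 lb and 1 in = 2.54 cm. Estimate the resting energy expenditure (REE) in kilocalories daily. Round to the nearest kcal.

Convert to metric: weight = 184 ÷ 2.2 = 83.6364 kg; height = 76 × 2.54 = 193.04 cm.
Mifflin-St Jeor (male): BMR = 10(83.6364) + 6.25(193.04) − 5(88) + 5 = 836.3636 + 1206.5 − 440 + 5 = 1607.8636 kcal/day.

1608 kilocalories daily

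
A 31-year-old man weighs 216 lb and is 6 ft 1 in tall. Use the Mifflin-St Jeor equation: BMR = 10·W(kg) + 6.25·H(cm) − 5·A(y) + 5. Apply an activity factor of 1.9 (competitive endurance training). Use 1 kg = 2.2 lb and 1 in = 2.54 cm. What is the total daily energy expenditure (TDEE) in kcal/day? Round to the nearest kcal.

Convert to metric: weight = 216 ÷ 2.2 = 98.1818 kg; height = (6×12 + 1) × 2.54 = 73 × 2.54 = 185.42 cm.
Mifflin-St Jeor (male): BMR = 10(98.1818) + 6.25(185.42) − 5(31) + 5 = 981.8182 + 1158.875 − 155 + 5 = 1990.6932 kcal/day.
TEE = BMR × activity factor = 1990.6932 × 1.9 = 3782.317 kcal/day.

3782 kcal/day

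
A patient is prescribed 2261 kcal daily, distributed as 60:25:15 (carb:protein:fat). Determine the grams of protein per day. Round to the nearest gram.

Protein energy = 25% × 2261 = 565.25 kcal.
At 4 kcal/g: 565.25 ÷ 4 = 141.3125 g.

141 g/day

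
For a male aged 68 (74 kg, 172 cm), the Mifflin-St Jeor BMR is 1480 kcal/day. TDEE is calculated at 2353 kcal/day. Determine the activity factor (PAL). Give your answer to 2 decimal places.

1.59

Activity factor = TEE ÷ BMR = 2353 ÷ 1480 = 1.59.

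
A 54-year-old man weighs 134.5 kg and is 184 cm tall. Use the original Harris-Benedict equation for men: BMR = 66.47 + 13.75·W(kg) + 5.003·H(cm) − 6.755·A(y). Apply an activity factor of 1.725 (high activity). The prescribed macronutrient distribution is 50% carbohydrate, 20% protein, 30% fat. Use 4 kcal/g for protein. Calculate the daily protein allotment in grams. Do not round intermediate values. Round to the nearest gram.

213 g/day

Harris-Benedict: BMR = 66.47 + 13.75(134.5) + 5.003(184) − 6.755(54) = 2471.627 kcal/day.
TEE = 2471.627 × 1.725 = 4263.5566 kcal/day.
Protein energy = 20% × 4263.5566 = 852.7113 kcal.
Protein = 852.7113 ÷ 4 kcal/g = 213.1778 g.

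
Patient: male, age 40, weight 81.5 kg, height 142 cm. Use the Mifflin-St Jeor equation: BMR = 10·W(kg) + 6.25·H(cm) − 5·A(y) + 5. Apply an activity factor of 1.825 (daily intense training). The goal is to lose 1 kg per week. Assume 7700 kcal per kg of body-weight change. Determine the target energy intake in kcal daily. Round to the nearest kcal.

1651 kcal daily

Mifflin-St Jeor (male): BMR = 10(81.5) + 6.25(142) − 5(40) + 5 = 815 + 887.5 − 200 + 5 = 1507.5 kcal/day.
TEE = 1507.5 × 1.825 = 2751.1875 kcal/day.
Required daily deficit = 1 × 7700 ÷ 7 = 1100 kcal/day.
Target intake = 2751.1875 − 1100 = 1651.1875 kcal/day.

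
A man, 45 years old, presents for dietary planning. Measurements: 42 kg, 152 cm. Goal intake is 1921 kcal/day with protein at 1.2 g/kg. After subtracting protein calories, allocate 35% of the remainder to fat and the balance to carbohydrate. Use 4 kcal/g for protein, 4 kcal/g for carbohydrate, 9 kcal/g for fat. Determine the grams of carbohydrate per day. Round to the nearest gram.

279 g/day

Protein = 1.2 × 42 = 50.4 g → 50.4 × 4 = 201.6 kcal.
Non-protein calories = 1921 − 201.6 = 1719.4 kcal.
Fat: 35% × 1719.4 = 601.79 kcal; carbohydrate: 1117.61 kcal.
Carbohydrate: 1117.61 kcal ÷ 4 kcal/g = 279.4025 g.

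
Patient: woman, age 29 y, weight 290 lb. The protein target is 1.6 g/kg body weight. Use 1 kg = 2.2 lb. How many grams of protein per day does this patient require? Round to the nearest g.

Weight in kg = 290 ÷ 2.2 = 131.8182 kg.
Protein = 1.6 g/kg × 131.8182 kg = 210.9091 g/day.

211 g/day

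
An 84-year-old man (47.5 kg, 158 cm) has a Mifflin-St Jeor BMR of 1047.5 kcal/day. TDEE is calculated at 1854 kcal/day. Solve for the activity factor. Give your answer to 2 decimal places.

Activity factor = TEE ÷ BMR = 1854 ÷ 1047.5 = 1.77.

1.77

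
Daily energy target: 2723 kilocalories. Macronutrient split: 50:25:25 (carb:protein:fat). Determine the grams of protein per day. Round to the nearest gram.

Protein energy = 25% × 2723 = 680.75 kcal.
At 4 kcal/g: 680.75 ÷ 4 = 170.1875 g.

170 g/day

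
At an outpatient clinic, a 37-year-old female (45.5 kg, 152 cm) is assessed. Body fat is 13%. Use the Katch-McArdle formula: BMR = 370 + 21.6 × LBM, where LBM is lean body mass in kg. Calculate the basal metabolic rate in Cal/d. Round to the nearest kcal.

LBM = 45.5 × (1 − 0.13) = 39.585 kg. Katch-McArdle: BMR = 370 + 21.6 × 39.585 = 1225.036 kcal/day.

1225 Cal/d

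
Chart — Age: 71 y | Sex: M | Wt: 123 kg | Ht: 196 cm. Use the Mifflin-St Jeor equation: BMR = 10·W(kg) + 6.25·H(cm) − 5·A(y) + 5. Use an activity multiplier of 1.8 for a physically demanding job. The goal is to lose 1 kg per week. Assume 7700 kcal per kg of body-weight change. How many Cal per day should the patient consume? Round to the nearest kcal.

Mifflin-St Jeor (male): BMR = 10(123) + 6.25(196) − 5(71) + 5 = 1230 + 1225 − 355 + 5 = 2105 kcal/day.
TEE = 2105 × 1.8 = 3789 kcal/day.
Required daily deficit = 1 × 7700 ÷ 7 = 1100 kcal/day.
Target intake = 3789 − 1100 = 2689 kcal/day.

2689 Cal per day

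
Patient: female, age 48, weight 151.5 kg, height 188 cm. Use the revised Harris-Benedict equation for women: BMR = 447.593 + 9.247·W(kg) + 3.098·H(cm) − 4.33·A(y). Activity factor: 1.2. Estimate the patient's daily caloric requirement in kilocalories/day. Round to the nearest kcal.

Harris-Benedict: BMR = 447.593 + 9.247(151.5) + 3.098(188) − 4.33(48) = 2223.0975 kcal/day.
TEE = BMR × activity factor = 2223.0975 × 1.2 = 2667.717 kcal/day.

2668 kilocalories/day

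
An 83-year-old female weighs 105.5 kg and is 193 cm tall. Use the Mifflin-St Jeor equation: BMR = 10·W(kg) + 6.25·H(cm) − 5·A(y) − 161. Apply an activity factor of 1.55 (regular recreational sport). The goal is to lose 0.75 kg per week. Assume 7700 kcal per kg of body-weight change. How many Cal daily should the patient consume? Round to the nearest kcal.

Mifflin-St Jeor (female): BMR = 10(105.5) + 6.25(193) − 5(83) − 161 = 1055 + 1206.25 − 415 − 161 = 1685.25 kcal/day.
TEE = 1685.25 × 1.55 = 2612.1375 kcal/day.
Required daily deficit = 0.75 × 7700 ÷ 7 = 825 kcal/day.
Target intake = 2612.1375 − 825 = 1787.1375 kcal/day.

1787 Cal daily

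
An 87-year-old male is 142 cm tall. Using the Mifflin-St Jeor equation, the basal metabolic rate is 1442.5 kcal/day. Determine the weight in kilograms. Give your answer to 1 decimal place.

98.5 kg

1442.5 = 10·W + 6.25(142) − 5(87) + 5
10·W = 1442.5 − 457.5 = 985, so W = 98.5 kg.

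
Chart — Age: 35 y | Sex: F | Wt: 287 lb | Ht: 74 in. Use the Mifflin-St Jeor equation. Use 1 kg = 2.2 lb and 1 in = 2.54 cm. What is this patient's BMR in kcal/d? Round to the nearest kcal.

Convert to metric: weight = 287 ÷ 2.2 = 130.4545 kg; height = 74 × 2.54 = 187.96 cm.
Mifflin-St Jeor (female): BMR = 10(130.4545) + 6.25(187.96) − 5(35) − 161 = 1304.5455 + 1174.75 − 175 − 161 = 2143.2955 kcal/day.

2143 kcal/d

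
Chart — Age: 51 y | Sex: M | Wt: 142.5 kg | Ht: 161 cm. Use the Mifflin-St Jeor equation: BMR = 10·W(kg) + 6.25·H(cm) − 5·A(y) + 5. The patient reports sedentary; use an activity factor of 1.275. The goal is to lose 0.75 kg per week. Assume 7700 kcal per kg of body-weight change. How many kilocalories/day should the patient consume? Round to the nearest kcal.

Mifflin-St Jeor (male): BMR = 10(142.5) + 6.25(161) − 5(51) + 5 = 1425 + 1006.25 − 255 + 5 = 2181.25 kcal/day.
TEE = 2181.25 × 1.275 = 2781.0938 kcal/day.
Required daily deficit = 0.75 × 7700 ÷ 7 = 825 kcal/day.
Target intake = 2781.0938 − 825 = 1956.0938 kcal/day.

1956 kilocalories/day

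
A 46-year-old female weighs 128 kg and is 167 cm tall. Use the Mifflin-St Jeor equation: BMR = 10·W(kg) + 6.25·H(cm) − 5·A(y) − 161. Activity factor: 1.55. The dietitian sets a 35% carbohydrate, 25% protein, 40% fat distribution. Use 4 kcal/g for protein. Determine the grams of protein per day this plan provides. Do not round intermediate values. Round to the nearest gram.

187 g/day

Mifflin-St Jeor (female): BMR = 10(128) + 6.25(167) − 5(46) − 161 = 1280 + 1043.75 − 230 − 161 = 1932.75 kcal/day.
TEE = 1932.75 × 1.55 = 2995.7625 kcal/day.
Protein energy = 25% × 2995.7625 = 748.9406 kcal.
Protein = 748.9406 ÷ 4 kcal/g = 187.2352 g.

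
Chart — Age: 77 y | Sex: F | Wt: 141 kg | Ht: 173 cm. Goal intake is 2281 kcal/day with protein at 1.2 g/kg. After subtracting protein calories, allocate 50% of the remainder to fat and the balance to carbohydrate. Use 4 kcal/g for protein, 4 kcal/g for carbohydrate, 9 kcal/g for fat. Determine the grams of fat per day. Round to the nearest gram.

89 g/day

Protein = 1.2 × 141 = 169.2 g → 169.2 × 4 = 676.8 kcal.
Non-protein calories = 2281 − 676.8 = 1604.2 kcal.
Fat: 50% × 1604.2 = 802.1 kcal; carbohydrate: 802.1 kcal.
Fat: 802.1 kcal ÷ 9 kcal/g = 89.1222 g.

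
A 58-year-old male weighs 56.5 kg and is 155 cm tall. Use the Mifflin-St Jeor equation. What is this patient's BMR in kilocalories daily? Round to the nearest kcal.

Mifflin-St Jeor (male): BMR = 10(56.5) + 6.25(155) − 5(58) + 5 = 565 + 968.75 − 290 + 5 = 1248.75 kcal/day.

1249 kilocalories daily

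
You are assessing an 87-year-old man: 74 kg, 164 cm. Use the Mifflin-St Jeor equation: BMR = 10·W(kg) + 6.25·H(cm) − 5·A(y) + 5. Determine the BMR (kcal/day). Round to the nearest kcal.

Mifflin-St Jeor (male): BMR = 10(74) + 6.25(164) − 5(87) + 5 = 740 + 1025 − 435 + 5 = 1335 kcal/day.

1335 kcal/day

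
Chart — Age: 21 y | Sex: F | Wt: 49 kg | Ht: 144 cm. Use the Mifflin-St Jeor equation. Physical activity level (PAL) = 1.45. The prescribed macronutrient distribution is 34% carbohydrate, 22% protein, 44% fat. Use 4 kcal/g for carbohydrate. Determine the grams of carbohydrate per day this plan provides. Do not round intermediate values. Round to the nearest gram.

Mifflin-St Jeor (female): BMR = 10(49) + 6.25(144) − 5(21) − 161 = 490 + 900 − 105 − 161 = 1124 kcal/day.
TEE = 1124 × 1.45 = 1629.8 kcal/day.
Carbohydrate energy = 34% × 1629.8 = 554.132 kcal.
Carbohydrate = 554.132 ÷ 4 kcal/g = 138.533 g.

139 g/day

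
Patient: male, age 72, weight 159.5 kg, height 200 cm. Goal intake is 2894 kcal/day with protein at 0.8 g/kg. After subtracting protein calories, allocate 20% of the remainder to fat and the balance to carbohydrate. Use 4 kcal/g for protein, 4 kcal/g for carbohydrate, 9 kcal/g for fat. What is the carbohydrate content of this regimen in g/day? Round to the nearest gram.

477 g/day

Protein = 0.8 × 159.5 = 127.6 g → 127.6 × 4 = 510.4 kcal.
Non-protein calories = 2894 − 510.4 = 2383.6 kcal.
Fat: 20% × 2383.6 = 476.72 kcal; carbohydrate: 1906.88 kcal.
Carbohydrate: 1906.88 kcal ÷ 4 kcal/g = 476.72 g.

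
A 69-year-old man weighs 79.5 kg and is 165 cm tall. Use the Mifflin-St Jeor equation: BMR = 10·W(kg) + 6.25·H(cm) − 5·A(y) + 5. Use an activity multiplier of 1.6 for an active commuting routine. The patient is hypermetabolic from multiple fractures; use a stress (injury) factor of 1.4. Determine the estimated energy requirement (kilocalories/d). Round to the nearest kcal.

3329 kilocalories/d

Mifflin-St Jeor (male): BMR = 10(79.5) + 6.25(165) − 5(69) + 5 = 795 + 1031.25 − 345 + 5 = 1486.25 kcal/day.
TEE = BMR × activity factor = 1486.25 × 1.6 = 2378 kcal/day.
Apply stress factor: 2378 × 1.4 = 3329.2 kcal/day.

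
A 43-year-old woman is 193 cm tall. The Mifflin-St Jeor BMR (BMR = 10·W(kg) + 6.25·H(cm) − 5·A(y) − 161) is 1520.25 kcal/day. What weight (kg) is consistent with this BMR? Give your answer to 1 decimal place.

69.0 kg

1520.25 = 10·W + 6.25(193) − 5(43) − 161
10·W = 1520.25 − 830.25 = 690, so W = 69 kg.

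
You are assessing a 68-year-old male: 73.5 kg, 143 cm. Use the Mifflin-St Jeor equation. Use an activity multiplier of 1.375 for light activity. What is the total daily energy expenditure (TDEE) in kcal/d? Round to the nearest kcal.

1779 kcal/d

Mifflin-St Jeor (male): BMR = 10(73.5) + 6.25(143) − 5(68) + 5 = 735 + 893.75 − 340 + 5 = 1293.75 kcal/day.
TEE = BMR × activity factor = 1293.75 × 1.375 = 1778.9063 kcal/day.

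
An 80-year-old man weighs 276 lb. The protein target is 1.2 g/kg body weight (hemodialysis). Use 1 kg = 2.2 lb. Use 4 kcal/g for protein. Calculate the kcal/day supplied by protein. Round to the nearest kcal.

602 kcal/day

Weight in kg = 276 ÷ 2.2 = 125.4545 kg.
Protein = 1.2 g/kg × 125.4545 kg = 150.5455 g/day.
Protein energy = 150.5455 g × 4 kcal/g = 602.1818 kcal/day.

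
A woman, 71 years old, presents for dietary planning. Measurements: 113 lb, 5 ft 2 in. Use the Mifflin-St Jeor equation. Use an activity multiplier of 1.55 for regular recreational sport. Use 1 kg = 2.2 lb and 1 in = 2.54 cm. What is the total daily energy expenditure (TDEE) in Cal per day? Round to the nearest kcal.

1522 Cal per day

Convert to metric: weight = 113 ÷ 2.2 = 51.3636 kg; height = (5×12 + 2) × 2.54 = 62 × 2.54 = 157.48 cm.
Mifflin-St Jeor (female): BMR = 10(51.3636) + 6.25(157.48) − 5(71) − 161 = 513.6364 + 984.25 − 355 − 161 = 981.8864 kcal/day.
TEE = BMR × activity factor = 981.8864 × 1.55 = 1521.9239 kcal/day.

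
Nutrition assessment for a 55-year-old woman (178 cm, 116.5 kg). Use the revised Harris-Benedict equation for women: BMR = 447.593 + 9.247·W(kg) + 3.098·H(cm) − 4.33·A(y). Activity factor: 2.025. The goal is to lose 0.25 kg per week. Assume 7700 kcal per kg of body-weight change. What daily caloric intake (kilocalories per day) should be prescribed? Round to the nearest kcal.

3447 kilocalories per day

Harris-Benedict: BMR = 447.593 + 9.247(116.5) + 3.098(178) − 4.33(55) = 1838.1625 kcal/day.
TEE = 1838.1625 × 2.025 = 3722.2791 kcal/day.
Required daily deficit = 0.25 × 7700 ÷ 7 = 275 kcal/day.
Target intake = 3722.2791 − 275 = 3447.2791 kcal/day.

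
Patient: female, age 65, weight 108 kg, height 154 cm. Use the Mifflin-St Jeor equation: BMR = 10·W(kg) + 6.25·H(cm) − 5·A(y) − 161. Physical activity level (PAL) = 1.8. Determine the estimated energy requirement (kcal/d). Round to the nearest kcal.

2802 kcal/d

Mifflin-St Jeor (female): BMR = 10(108) + 6.25(154) − 5(65) − 161 = 1080 + 962.5 − 325 − 161 = 1556.5 kcal/day.
TEE = BMR × activity factor = 1556.5 × 1.8 = 2801.7 kcal/day.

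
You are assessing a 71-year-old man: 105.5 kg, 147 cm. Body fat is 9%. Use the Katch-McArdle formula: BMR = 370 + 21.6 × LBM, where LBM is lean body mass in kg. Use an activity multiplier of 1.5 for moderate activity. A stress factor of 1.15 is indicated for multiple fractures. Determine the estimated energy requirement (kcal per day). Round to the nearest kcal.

LBM = 105.5 × (1 − 0.09) = 96.005 kg. Katch-McArdle: BMR = 370 + 21.6 × 96.005 = 2443.708 kcal/day.
TEE = BMR × activity factor = 2443.708 × 1.5 = 3665.562 kcal/day.
Apply stress factor: 3665.562 × 1.15 = 4215.3963 kcal/day.

4215 kcal per day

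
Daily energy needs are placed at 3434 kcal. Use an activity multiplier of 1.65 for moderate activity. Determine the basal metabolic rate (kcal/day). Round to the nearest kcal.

BMR = TEE ÷ activity factor = 3434 ÷ 1.65 = 2081.2121 kcal/day.

2081 kcal/day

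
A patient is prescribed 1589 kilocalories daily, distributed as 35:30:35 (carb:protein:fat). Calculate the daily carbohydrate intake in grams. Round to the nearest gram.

139 g/day

Carbohydrate energy = 35% × 1589 = 556.15 kcal.
At 4 kcal/g: 556.15 ÷ 4 = 139.0375 g.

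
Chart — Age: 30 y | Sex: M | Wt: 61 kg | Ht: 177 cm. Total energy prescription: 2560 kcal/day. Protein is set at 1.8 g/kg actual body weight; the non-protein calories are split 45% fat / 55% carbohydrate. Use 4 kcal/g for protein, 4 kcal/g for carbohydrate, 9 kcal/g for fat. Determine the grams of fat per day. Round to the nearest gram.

106 g/day

Protein = 1.8 × 61 = 109.8 g → 109.8 × 4 = 439.2 kcal.
Non-protein calories = 2560 − 439.2 = 2120.8 kcal.
Fat: 45% × 2120.8 = 954.36 kcal; carbohydrate: 1166.44 kcal.
Fat: 954.36 kcal ÷ 9 kcal/g = 106.04 g.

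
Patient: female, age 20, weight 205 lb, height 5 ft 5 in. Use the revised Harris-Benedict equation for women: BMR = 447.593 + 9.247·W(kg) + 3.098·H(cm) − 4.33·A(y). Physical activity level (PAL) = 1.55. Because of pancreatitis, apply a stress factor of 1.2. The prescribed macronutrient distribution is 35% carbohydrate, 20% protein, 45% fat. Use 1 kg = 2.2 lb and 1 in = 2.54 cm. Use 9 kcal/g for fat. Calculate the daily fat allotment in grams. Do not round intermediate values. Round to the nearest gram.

161 g/day

Convert to metric: weight = 205 ÷ 2.2 = 93.1818 kg; height = (5×12 + 5) × 2.54 = 65 × 2.54 = 165.1 cm.
Harris-Benedict: BMR = 447.593 + 9.247(93.1818) + 3.098(165.1) − 4.33(20) = 1734.1251 kcal/day.
TEE = 1734.1251 × 1.55 = 2687.8939 kcal/day.
With stress factor 1.2: 2687.8939 × 1.2 = 3225.4726 kcal/day.
Fat energy = 45% × 3225.4726 = 1451.4627 kcal.
Fat = 1451.4627 ÷ 9 kcal/g = 161.2736 g.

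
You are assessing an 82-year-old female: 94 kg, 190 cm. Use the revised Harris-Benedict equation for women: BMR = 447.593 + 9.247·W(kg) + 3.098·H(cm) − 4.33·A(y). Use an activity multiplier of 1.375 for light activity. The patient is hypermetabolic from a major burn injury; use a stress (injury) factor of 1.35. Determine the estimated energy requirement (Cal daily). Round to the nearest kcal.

Harris-Benedict: BMR = 447.593 + 9.247(94) + 3.098(190) − 4.33(82) = 1550.371 kcal/day.
TEE = BMR × activity factor = 1550.371 × 1.375 = 2131.7601 kcal/day.
Apply stress factor: 2131.7601 × 1.35 = 2877.8762 kcal/day.

2878 Cal daily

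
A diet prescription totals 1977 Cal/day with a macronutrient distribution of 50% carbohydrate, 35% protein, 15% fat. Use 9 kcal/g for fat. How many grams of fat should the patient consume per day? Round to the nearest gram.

33 g/day

Fat energy = 15% × 1977 = 296.55 kcal.
At 9 kcal/g: 296.55 ÷ 9 = 32.95 g.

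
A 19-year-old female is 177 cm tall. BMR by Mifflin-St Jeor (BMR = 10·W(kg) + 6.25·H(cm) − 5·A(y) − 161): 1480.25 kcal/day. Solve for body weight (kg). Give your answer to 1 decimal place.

63.0 kg

1480.25 = 10·W + 6.25(177) − 5(19) − 161
10·W = 1480.25 − 850.25 = 630, so W = 63 kg.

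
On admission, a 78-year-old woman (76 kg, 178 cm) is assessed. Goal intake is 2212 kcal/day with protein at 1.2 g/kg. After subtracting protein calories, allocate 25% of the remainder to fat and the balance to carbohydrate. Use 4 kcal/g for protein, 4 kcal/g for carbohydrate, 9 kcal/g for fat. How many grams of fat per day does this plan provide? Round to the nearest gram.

Protein = 1.2 × 76 = 91.2 g → 91.2 × 4 = 364.8 kcal.
Non-protein calories = 2212 − 364.8 = 1847.2 kcal.
Fat: 25% × 1847.2 = 461.8 kcal; carbohydrate: 1385.4 kcal.
Fat: 461.8 kcal ÷ 9 kcal/g = 51.3111 g.

51 g/day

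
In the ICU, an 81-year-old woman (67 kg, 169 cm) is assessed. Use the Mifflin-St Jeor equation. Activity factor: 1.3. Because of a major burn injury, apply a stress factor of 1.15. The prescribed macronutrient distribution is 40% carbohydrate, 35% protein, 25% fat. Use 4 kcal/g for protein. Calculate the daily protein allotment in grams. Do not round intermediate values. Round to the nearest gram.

Mifflin-St Jeor (female): BMR = 10(67) + 6.25(169) − 5(81) − 161 = 670 + 1056.25 − 405 − 161 = 1160.25 kcal/day.
TEE = 1160.25 × 1.3 = 1508.325 kcal/day.
With stress factor 1.15: 1508.325 × 1.15 = 1734.5738 kcal/day.
Protein energy = 35% × 1734.5738 = 607.1008 kcal.
Protein = 607.1008 ÷ 4 kcal/g = 151.7752 g.

152 g/day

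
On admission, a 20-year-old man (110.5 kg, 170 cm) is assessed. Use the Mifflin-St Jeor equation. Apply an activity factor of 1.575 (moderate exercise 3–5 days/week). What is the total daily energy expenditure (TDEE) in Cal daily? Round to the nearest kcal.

Mifflin-St Jeor (male): BMR = 10(110.5) + 6.25(170) − 5(20) + 5 = 1105 + 1062.5 − 100 + 5 = 2072.5 kcal/day.
TEE = BMR × activity factor = 2072.5 × 1.575 = 3264.1875 kcal/day.

3264 Cal daily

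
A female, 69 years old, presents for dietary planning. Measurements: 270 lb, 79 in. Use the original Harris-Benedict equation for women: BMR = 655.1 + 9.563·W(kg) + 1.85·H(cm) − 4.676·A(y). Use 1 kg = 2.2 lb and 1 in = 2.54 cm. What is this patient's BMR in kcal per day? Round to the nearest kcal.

1877 kcal per day

Convert to metric: weight = 270 ÷ 2.2 = 122.7273 kg; height = 79 × 2.54 = 200.66 cm.
Harris-Benedict: BMR = 655.1 + 9.563(122.7273) + 1.85(200.66) − 4.676(69) = 1877.3179 kcal/day.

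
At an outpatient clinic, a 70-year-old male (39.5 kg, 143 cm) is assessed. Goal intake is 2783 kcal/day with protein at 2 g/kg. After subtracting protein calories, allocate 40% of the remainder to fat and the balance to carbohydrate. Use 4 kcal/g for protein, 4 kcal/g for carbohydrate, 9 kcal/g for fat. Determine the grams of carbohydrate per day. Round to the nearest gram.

370 g/day

Protein = 2 × 39.5 = 79 g → 79 × 4 = 316 kcal.
Non-protein calories = 2783 − 316 = 2467 kcal.
Fat: 40% × 2467 = 986.8 kcal; carbohydrate: 1480.2 kcal.
Carbohydrate: 1480.2 kcal ÷ 4 kcal/g = 370.05 g.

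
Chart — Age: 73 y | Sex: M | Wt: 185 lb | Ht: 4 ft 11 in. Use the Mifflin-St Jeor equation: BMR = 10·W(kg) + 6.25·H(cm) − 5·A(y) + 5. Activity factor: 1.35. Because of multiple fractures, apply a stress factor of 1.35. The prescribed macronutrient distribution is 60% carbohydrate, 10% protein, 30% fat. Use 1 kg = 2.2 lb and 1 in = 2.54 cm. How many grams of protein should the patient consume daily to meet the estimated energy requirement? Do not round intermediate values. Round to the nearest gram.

65 g/day

Convert to metric: weight = 185 ÷ 2.2 = 84.0909 kg; height = (4×12 + 11) × 2.54 = 59 × 2.54 = 149.86 cm.
Mifflin-St Jeor (male): BMR = 10(84.0909) + 6.25(149.86) − 5(73) + 5 = 840.9091 + 936.625 − 365 + 5 = 1417.5341 kcal/day.
TEE = 1417.5341 × 1.35 = 1913.671 kcal/day.
With stress factor 1.35: 1913.671 × 1.35 = 2583.4559 kcal/day.
Protein energy = 10% × 2583.4559 = 258.3456 kcal.
Protein = 258.3456 ÷ 4 kcal/g = 64.5864 g.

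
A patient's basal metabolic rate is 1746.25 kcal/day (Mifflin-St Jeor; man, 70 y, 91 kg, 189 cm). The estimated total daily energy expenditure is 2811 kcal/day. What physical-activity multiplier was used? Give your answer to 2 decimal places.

Activity factor = TEE ÷ BMR = 2811 ÷ 1746.25 = 1.61.

1.61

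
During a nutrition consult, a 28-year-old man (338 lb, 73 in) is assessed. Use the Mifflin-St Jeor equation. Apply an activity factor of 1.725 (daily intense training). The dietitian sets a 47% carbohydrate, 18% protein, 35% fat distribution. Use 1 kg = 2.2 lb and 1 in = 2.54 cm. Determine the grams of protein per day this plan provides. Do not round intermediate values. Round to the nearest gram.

199 g/day

Convert to metric: weight = 338 ÷ 2.2 = 153.6364 kg; height = 73 × 2.54 = 185.42 cm.
Mifflin-St Jeor (male): BMR = 10(153.6364) + 6.25(185.42) − 5(28) + 5 = 1536.3636 + 1158.875 − 140 + 5 = 2560.2386 kcal/day.
TEE = 2560.2386 × 1.725 = 4416.4116 kcal/day.
Protein energy = 18% × 4416.4116 = 794.9541 kcal.
Protein = 794.9541 ÷ 4 kcal/g = 198.7385 g.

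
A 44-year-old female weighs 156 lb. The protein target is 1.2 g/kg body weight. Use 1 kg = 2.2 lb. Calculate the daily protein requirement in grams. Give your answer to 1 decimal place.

85.1 g/day

Weight in kg = 156 ÷ 2.2 = 70.9091 kg.
Protein = 1.2 g/kg × 70.9091 kg = 85.0909 g/day.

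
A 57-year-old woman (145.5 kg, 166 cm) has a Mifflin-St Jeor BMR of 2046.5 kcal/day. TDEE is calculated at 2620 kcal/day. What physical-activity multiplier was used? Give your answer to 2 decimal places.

Activity factor = TEE ÷ BMR = 2620 ÷ 2046.5 = 1.28.

1.28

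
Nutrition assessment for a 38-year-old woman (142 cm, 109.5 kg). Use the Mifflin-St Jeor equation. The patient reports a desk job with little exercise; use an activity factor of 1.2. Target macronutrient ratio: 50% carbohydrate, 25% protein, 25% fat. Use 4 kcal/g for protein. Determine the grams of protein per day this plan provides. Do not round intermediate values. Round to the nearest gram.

Mifflin-St Jeor (female): BMR = 10(109.5) + 6.25(142) − 5(38) − 161 = 1095 + 887.5 − 190 − 161 = 1631.5 kcal/day.
TEE = 1631.5 × 1.2 = 1957.8 kcal/day.
Protein energy = 25% × 1957.8 = 489.45 kcal.
Protein = 489.45 ÷ 4 kcal/g = 122.3625 g.

122 g/day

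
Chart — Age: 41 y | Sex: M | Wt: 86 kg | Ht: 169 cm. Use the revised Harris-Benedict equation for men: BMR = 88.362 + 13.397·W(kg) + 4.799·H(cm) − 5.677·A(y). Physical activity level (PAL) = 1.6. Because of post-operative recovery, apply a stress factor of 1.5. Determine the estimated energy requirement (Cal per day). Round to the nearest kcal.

4365 Cal per day

Harris-Benedict: BMR = 88.362 + 13.397(86) + 4.799(169) − 5.677(41) = 1818.778 kcal/day.
TEE = BMR × activity factor = 1818.778 × 1.6 = 2910.0448 kcal/day.
Apply stress factor: 2910.0448 × 1.5 = 4365.0672 kcal/day.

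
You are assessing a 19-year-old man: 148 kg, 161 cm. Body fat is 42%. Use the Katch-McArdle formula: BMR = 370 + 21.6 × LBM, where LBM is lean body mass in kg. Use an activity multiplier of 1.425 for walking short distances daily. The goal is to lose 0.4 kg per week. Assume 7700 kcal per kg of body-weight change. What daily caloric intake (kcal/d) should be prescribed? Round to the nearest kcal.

LBM = 148 × (1 − 0.42) = 85.84 kg. Katch-McArdle: BMR = 370 + 21.6 × 85.84 = 2224.144 kcal/day.
TEE = 2224.144 × 1.425 = 3169.4052 kcal/day.
Required daily deficit = 0.4 × 7700 ÷ 7 = 440 kcal/day.
Target intake = 3169.4052 − 440 = 2729.4052 kcal/day.

2729 kcal/d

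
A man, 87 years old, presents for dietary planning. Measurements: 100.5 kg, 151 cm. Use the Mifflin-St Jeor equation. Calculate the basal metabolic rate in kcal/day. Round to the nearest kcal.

Mifflin-St Jeor (male): BMR = 10(100.5) + 6.25(151) − 5(87) + 5 = 1005 + 943.75 − 435 + 5 = 1518.75 kcal/day.

1519 kcal/day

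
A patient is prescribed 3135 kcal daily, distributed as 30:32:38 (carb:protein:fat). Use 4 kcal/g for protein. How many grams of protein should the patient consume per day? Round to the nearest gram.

Protein energy = 32% × 3135 = 1003.2 kcal.
At 4 kcal/g: 1003.2 ÷ 4 = 250.8 g.

251 g/day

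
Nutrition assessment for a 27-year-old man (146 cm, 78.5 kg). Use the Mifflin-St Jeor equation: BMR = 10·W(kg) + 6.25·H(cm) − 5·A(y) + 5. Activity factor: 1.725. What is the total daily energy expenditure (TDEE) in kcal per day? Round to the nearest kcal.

2704 kcal per day

Mifflin-St Jeor (male): BMR = 10(78.5) + 6.25(146) − 5(27) + 5 = 785 + 912.5 − 135 + 5 = 1567.5 kcal/day.
TEE = BMR × activity factor = 1567.5 × 1.725 = 2703.9375 kcal/day.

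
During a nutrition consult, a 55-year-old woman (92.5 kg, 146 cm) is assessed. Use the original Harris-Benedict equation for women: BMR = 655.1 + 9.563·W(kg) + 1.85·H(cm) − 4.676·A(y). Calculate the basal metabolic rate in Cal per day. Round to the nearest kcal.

Harris-Benedict: BMR = 655.1 + 9.563(92.5) + 1.85(146) − 4.676(55) = 1552.5975 kcal/day.

1553 Cal per day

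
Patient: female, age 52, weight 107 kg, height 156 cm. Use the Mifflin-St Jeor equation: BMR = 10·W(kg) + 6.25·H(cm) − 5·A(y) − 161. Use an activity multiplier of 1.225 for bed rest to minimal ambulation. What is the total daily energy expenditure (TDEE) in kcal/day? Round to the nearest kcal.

Mifflin-St Jeor (female): BMR = 10(107) + 6.25(156) − 5(52) − 161 = 1070 + 975 − 260 − 161 = 1624 kcal/day.
TEE = BMR × activity factor = 1624 × 1.225 = 1989.4 kcal/day.

1989 kcal/day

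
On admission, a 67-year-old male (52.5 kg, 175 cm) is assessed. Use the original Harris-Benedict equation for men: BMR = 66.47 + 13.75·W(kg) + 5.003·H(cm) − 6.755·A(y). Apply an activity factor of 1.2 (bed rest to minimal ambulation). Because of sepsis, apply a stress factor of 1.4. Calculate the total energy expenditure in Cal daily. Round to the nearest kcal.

Harris-Benedict: BMR = 66.47 + 13.75(52.5) + 5.003(175) − 6.755(67) = 1211.285 kcal/day.
TEE = BMR × activity factor = 1211.285 × 1.2 = 1453.542 kcal/day.
Apply stress factor: 1453.542 × 1.4 = 2034.9588 kcal/day.

2035 Cal daily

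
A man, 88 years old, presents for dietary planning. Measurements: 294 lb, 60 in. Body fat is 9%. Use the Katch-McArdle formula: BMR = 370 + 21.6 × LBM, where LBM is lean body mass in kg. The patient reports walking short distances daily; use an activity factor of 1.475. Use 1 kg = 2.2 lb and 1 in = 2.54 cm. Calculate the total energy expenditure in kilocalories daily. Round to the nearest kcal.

Convert to metric: weight = 294 ÷ 2.2 = 133.6364 kg; height = 60 × 2.54 = 152.4 cm.
LBM = 133.6364 × (1 − 0.09) = 121.6091 kg. Katch-McArdle: BMR = 370 + 21.6 × 121.6091 = 2996.7564 kcal/day.
TEE = BMR × activity factor = 2996.7564 × 1.475 = 4420.2156 kcal/day.

4420 kilocalories daily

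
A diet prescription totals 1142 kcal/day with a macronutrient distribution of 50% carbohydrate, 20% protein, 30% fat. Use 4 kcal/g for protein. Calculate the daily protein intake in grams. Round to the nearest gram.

Protein energy = 20% × 1142 = 228.4 kcal.
At 4 kcal/g: 228.4 ÷ 4 = 57.1 g.

57 g/day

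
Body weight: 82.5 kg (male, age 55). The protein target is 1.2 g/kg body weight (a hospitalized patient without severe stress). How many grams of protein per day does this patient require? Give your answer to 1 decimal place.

Protein = 1.2 g/kg × 82.5 kg = 99 g/day.

99.0 g/day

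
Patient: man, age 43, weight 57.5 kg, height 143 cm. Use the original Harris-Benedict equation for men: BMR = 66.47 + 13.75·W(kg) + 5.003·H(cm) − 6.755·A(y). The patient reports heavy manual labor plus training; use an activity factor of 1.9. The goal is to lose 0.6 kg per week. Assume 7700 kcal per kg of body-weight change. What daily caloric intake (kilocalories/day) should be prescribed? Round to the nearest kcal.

1776 kilocalories/day

Harris-Benedict: BMR = 66.47 + 13.75(57.5) + 5.003(143) − 6.755(43) = 1282.059 kcal/day.
TEE = 1282.059 × 1.9 = 2435.9121 kcal/day.
Required daily deficit = 0.6 × 7700 ÷ 7 = 660 kcal/day.
Target intake = 2435.9121 − 660 = 1775.9121 kcal/day.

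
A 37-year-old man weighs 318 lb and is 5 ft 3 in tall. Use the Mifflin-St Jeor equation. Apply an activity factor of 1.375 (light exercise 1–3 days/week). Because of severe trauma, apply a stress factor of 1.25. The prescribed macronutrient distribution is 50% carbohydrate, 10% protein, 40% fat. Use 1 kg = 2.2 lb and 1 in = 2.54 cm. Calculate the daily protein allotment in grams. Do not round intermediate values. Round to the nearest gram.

Convert to metric: weight = 318 ÷ 2.2 = 144.5455 kg; height = (5×12 + 3) × 2.54 = 63 × 2.54 = 160.02 cm.
Mifflin-St Jeor (male): BMR = 10(144.5455) + 6.25(160.02) − 5(37) + 5 = 1445.4545 + 1000.125 − 185 + 5 = 2265.5795 kcal/day.
TEE = 2265.5795 × 1.375 = 3115.1719 kcal/day.
With stress factor 1.25: 3115.1719 × 1.25 = 3893.9648 kcal/day.
Protein energy = 10% × 3893.9648 = 389.3965 kcal.
Protein = 389.3965 ÷ 4 kcal/g = 97.3491 g.

97 g/day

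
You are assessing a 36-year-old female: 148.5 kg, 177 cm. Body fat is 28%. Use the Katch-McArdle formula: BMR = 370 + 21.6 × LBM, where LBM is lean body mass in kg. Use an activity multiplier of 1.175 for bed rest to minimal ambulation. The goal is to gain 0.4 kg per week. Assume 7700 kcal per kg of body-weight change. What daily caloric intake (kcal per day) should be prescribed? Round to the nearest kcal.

3588 kcal per day

LBM = 148.5 × (1 − 0.28) = 106.92 kg. Katch-McArdle: BMR = 370 + 21.6 × 106.92 = 2679.472 kcal/day.
TEE = 2679.472 × 1.175 = 3148.3796 kcal/day.
Required daily surplus = 0.4 × 7700 ÷ 7 = 440 kcal/day.
Target intake = 3148.3796 + 440 = 3588.3796 kcal/day.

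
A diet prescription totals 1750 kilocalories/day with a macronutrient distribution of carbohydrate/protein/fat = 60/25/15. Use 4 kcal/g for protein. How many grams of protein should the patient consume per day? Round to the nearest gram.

Protein energy = 25% × 1750 = 437.5 kcal.
At 4 kcal/g: 437.5 ÷ 4 = 109.375 g.

109 g/day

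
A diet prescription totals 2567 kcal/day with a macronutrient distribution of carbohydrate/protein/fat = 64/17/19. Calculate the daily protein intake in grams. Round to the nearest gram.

109 g/day

Protein energy = 17% × 2567 = 436.39 kcal.
At 4 kcal/g: 436.39 ÷ 4 = 109.0975 g.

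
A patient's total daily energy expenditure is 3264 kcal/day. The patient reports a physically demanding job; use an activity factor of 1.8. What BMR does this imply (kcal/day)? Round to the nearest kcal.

1813 kcal/day

BMR = TEE ÷ activity factor = 3264 ÷ 1.8 = 1813.3333 kcal/day.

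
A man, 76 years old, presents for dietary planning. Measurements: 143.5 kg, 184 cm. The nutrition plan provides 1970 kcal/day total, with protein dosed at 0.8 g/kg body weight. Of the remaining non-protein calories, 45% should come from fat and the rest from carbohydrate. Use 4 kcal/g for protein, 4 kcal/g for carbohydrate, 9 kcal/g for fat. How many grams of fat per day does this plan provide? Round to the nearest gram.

Protein = 0.8 × 143.5 = 114.8 g → 114.8 × 4 = 459.2 kcal.
Non-protein calories = 1970 − 459.2 = 1510.8 kcal.
Fat: 45% × 1510.8 = 679.86 kcal; carbohydrate: 830.94 kcal.
Fat: 679.86 kcal ÷ 9 kcal/g = 75.54 g.

76 g/day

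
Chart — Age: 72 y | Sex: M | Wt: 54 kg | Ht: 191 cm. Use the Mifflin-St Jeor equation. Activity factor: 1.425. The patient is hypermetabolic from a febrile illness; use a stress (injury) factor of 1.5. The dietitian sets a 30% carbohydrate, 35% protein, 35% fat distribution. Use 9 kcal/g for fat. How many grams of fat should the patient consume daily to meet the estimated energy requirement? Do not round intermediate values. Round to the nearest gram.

115 g/day

Mifflin-St Jeor (male): BMR = 10(54) + 6.25(191) − 5(72) + 5 = 540 + 1193.75 − 360 + 5 = 1378.75 kcal/day.
TEE = 1378.75 × 1.425 = 1964.7188 kcal/day.
With stress factor 1.5: 1964.7188 × 1.5 = 2947.0781 kcal/day.
Fat energy = 35% × 2947.0781 = 1031.4773 kcal.
Fat = 1031.4773 ÷ 9 kcal/g = 114.6086 g.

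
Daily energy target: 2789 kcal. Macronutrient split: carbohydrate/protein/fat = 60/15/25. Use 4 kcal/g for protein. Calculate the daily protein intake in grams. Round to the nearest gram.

Protein energy = 15% × 2789 = 418.35 kcal.
At 4 kcal/g: 418.35 ÷ 4 = 104.5875 g.

105 g/day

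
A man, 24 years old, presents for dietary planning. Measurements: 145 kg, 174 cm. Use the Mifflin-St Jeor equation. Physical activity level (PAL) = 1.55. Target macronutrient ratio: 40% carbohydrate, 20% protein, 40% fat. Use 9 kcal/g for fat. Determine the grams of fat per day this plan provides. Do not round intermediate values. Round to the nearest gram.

167 g/day

Mifflin-St Jeor (male): BMR = 10(145) + 6.25(174) − 5(24) + 5 = 1450 + 1087.5 − 120 + 5 = 2422.5 kcal/day.
TEE = 2422.5 × 1.55 = 3754.875 kcal/day.
Fat energy = 40% × 3754.875 = 1501.95 kcal.
Fat = 1501.95 ÷ 9 kcal/g = 166.8833 g.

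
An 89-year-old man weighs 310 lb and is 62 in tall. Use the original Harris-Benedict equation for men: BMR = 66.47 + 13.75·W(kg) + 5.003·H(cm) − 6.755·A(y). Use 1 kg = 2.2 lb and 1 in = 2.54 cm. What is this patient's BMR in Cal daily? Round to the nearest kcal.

2191 Cal daily

Convert to metric: weight = 310 ÷ 2.2 = 140.9091 kg; height = 62 × 2.54 = 157.48 cm.
Harris-Benedict: BMR = 66.47 + 13.75(140.9091) + 5.003(157.48) − 6.755(89) = 2190.6474 kcal/day.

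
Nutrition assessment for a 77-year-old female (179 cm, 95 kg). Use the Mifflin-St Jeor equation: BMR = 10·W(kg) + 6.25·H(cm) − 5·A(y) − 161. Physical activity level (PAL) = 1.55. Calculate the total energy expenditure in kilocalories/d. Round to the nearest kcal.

Mifflin-St Jeor (female): BMR = 10(95) + 6.25(179) − 5(77) − 161 = 950 + 1118.75 − 385 − 161 = 1522.75 kcal/day.
TEE = BMR × activity factor = 1522.75 × 1.55 = 2360.2625 kcal/day.

2360 kilocalories/d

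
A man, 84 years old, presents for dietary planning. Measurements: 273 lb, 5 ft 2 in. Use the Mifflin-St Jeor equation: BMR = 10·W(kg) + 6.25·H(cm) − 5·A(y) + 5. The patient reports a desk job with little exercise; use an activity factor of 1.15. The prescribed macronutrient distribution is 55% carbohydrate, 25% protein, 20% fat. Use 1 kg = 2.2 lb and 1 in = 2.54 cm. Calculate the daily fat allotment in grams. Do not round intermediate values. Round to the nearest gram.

Convert to metric: weight = 273 ÷ 2.2 = 124.0909 kg; height = (5×12 + 2) × 2.54 = 62 × 2.54 = 157.48 cm.
Mifflin-St Jeor (male): BMR = 10(124.0909) + 6.25(157.48) − 5(84) + 5 = 1240.9091 + 984.25 − 420 + 5 = 1810.1591 kcal/day.
TEE = 1810.1591 × 1.15 = 2081.683 kcal/day.
Fat energy = 20% × 2081.683 = 416.3366 kcal.
Fat = 416.3366 ÷ 9 kcal/g = 46.2596 g.

46 g/day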